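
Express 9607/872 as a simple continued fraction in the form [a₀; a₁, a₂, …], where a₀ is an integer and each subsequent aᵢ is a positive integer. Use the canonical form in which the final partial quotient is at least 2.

[11; 58, 7, 2]

Run the Euclidean algorithm, recording each quotient:
9607 = 11·872 + 15, so a_0 = 11
872 = 58·15 + 2, so a_1 = 58
15 = 7·2 + 1, so a_2 = 7
2 = 2·1 + 0, so a_3 = 2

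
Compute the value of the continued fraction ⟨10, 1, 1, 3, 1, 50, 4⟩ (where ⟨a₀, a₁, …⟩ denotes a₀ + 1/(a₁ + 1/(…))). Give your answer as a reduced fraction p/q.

19391/1837

Start with 4.
50 + 1/(4/1) = 50 + 1/4 = 201/4
1 + 1/(201/4) = 1 + 4/201 = 205/201
3 + 1/(205/201) = 3 + 201/205 = 816/205
1 + 1/(816/205) = 1 + 205/816 = 1021/816
1 + 1/(1021/816) = 1 + 816/1021 = 1837/1021
10 + 1/(1837/1021) = 10 + 1021/1837 = 19391/1837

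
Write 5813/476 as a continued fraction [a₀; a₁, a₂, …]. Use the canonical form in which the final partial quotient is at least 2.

5813 = 12·476 + 101, so a_0 = 12
476 = 4·101 + 72, so a_1 = 4
101 = 1·72 + 29, so a_2 = 1
72 = 2·29 + 14, so a_3 = 2
29 = 2·14 + 1, so a_4 = 2
14 = 14·1 + 0, so a_5 = 14

[12; 4, 1, 2, 2, 14]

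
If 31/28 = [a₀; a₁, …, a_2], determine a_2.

⌊31/28⌋ = 1, remainder 3
⌊28/3⌋ = 9, remainder 1
⌊3/1⌋ = 3, remainder 0

3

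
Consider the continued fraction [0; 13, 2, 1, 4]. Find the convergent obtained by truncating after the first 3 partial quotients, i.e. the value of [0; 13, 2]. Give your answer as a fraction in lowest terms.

a_0 = 0: 0/1
a_1 = 13: 1/13
a_2 = 2: 2/27

2/27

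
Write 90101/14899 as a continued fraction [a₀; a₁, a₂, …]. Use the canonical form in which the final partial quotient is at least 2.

[6; 21, 13, 1, 1, 2, 10]

90101 ÷ 14899 → quotient 6, remainder 707
14899 ÷ 707 → quotient 21, remainder 52
707 ÷ 52 → quotient 13, remainder 31
52 ÷ 31 → quotient 1, remainder 21
31 ÷ 21 → quotient 1, remainder 10
21 ÷ 10 → quotient 2, remainder 1
10 ÷ 1 → quotient 10, remainder 0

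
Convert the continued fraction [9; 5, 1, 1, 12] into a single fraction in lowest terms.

1267/138

Start with 12.
1 + 1/(12/1) = 1 + 1/12 = 13/12
1 + 1/(13/12) = 1 + 12/13 = 25/13
5 + 1/(25/13) = 5 + 13/25 = 138/25
9 + 1/(138/25) = 9 + 25/138 = 1267/138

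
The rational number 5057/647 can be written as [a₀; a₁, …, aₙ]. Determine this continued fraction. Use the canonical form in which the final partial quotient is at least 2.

5057 ÷ 647 → quotient 7, remainder 528
647 ÷ 528 → quotient 1, remainder 119
528 ÷ 119 → quotient 4, remainder 52
119 ÷ 52 → quotient 2, remainder 15
52 ÷ 15 → quotient 3, remainder 7
15 ÷ 7 → quotient 2, remainder 1
7 ÷ 1 → quotient 7, remainder 0

[7; 1, 4, 2, 3, 2, 7]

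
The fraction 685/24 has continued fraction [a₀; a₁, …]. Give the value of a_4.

2

Repeatedly divide and take the remainder:
685 = 28·24 + 13, so a_0 = 28
24 = 1·13 + 11, so a_1 = 1
13 = 1·11 + 2, so a_2 = 1
11 = 5·2 + 1, so a_3 = 5
2 = 2·1 + 0, so a_4 = 2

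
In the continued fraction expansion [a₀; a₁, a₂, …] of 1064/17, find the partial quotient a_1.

1

1064 ÷ 17 → quotient 62, remainder 10
17 ÷ 10 → quotient 1, remainder 7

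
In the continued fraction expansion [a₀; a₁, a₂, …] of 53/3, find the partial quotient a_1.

1

⌊53/3⌋ = 17, remainder 2
⌊3/2⌋ = 1, remainder 1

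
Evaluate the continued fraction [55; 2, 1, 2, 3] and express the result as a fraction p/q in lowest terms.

Work from the innermost term outward:
Start with 3.
2 + 1/(3/1) = 2 + 1/3 = 7/3
1 + 1/(7/3) = 1 + 3/7 = 10/7
2 + 1/(10/7) = 2 + 7/10 = 27/10
55 + 1/(27/10) = 55 + 10/27 = 1495/27

1495/27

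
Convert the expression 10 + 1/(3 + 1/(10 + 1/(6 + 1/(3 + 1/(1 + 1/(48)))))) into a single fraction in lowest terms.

Build up convergents one term at a time:
a_0 = 10: 10/1
a_1 = 3: 31/3
a_2 = 10: 320/31
a_3 = 6: 1951/189
a_4 = 3: 6173/598
a_5 = 1: 8124/787
a_6 = 48: 396125/38374

396125/38374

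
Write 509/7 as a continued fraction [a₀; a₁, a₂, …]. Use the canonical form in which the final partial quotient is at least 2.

[72; 1, 2, 2]

Repeatedly divide and take the remainder:
⌊509/7⌋ = 72, remainder 5
⌊7/5⌋ = 1, remainder 2
⌊5/2⌋ = 2, remainder 1
⌊2/1⌋ = 2, remainder 0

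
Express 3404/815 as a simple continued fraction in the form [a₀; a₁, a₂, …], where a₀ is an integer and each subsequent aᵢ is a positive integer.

[4; 5, 1, 1, 1, 15, 3]

3404 ÷ 815 → quotient 4, remainder 144
815 ÷ 144 → quotient 5, remainder 95
144 ÷ 95 → quotient 1, remainder 49
95 ÷ 49 → quotient 1, remainder 46
49 ÷ 46 → quotient 1, remainder 3
46 ÷ 3 → quotient 15, remainder 1
3 ÷ 1 → quotient 3, remainder 0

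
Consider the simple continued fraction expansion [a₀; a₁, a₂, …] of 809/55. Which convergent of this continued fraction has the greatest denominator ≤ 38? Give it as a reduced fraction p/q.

a_0 = 14: 14/1  (≤ bound)
a_1 = 1: 15/1  (≤ bound)
a_2 = 2: 44/3  (≤ bound)
a_3 = 2: 103/7  (≤ bound)
a_4 = 3: 353/24  (≤ bound)
a_5 = 2: 809/55  (> 38, stop)

353/24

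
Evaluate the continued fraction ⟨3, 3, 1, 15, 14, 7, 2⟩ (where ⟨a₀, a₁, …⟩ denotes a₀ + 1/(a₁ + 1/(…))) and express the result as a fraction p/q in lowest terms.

Use the convergent recurrence hₖ = aₖ·hₖ₋₁ + hₖ₋₂ (and likewise for the denominators kₖ):
a_0 = 3: 3/1
a_1 = 3: 10/3
a_2 = 1: 13/4
a_3 = 15: 205/63
a_4 = 14: 2883/886
a_5 = 7: 20386/6265
a_6 = 2: 43655/13416

43655/13416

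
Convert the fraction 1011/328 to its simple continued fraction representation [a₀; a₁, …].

[3; 12, 6, 1, 3]

⌊1011/328⌋ = 3, remainder 27
⌊328/27⌋ = 12, remainder 4
⌊27/4⌋ = 6, remainder 3
⌊4/3⌋ = 1, remainder 1
⌊3/1⌋ = 3, remainder 0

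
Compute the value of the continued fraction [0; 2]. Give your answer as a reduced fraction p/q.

1/2

a_0 = 0: 0/1
a_1 = 2: 1/2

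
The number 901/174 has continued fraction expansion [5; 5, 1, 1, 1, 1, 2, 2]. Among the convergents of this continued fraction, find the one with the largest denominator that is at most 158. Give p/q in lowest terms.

378/73

a_0 = 5: 5/1  (≤ bound)
a_1 = 5: 26/5  (≤ bound)
a_2 = 1: 31/6  (≤ bound)
a_3 = 1: 57/11  (≤ bound)
a_4 = 1: 88/17  (≤ bound)
a_5 = 1: 145/28  (≤ bound)
a_6 = 2: 378/73  (≤ bound)
a_7 = 2: 901/174  (> 158, stop)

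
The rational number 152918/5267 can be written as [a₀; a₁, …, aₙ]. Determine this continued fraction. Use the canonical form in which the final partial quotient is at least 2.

[29; 30, 10, 3, 2, 2]

⌊152918/5267⌋ = 29, remainder 175
⌊5267/175⌋ = 30, remainder 17
⌊175/17⌋ = 10, remainder 5
⌊17/5⌋ = 3, remainder 2
⌊5/2⌋ = 2, remainder 1
⌊2/1⌋ = 2, remainder 0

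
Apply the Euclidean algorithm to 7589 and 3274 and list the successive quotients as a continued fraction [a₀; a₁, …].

Repeatedly divide and take the remainder:
⌊7589/3274⌋ = 2, remainder 1041
⌊3274/1041⌋ = 3, remainder 151
⌊1041/151⌋ = 6, remainder 135
⌊151/135⌋ = 1, remainder 16
⌊135/16⌋ = 8, remainder 7
⌊16/7⌋ = 2, remainder 2
⌊7/2⌋ = 3, remainder 1
⌊2/1⌋ = 2, remainder 0

[2; 3, 6, 1, 8, 2, 3, 2]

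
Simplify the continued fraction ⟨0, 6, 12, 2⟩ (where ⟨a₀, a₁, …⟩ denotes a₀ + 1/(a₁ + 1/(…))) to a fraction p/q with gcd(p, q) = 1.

Start with 2.
12 + 1/(2/1) = 12 + 1/2 = 25/2
6 + 1/(25/2) = 6 + 2/25 = 152/25
0 + 1/(152/25) = 0 + 25/152 = 25/152

25/152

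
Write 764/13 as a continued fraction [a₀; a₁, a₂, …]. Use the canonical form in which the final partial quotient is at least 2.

Repeatedly divide and take the remainder:
764 ÷ 13 → quotient 58, remainder 10
13 ÷ 10 → quotient 1, remainder 3
10 ÷ 3 → quotient 3, remainder 1
3 ÷ 1 → quotient 3, remainder 0

[58; 1, 3, 3]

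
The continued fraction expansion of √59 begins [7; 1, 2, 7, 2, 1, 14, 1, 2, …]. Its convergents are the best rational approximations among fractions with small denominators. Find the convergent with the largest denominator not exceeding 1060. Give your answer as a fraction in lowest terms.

a_0 = 7: 7/1  (≤ bound)
a_1 = 1: 8/1  (≤ bound)
a_2 = 2: 23/3  (≤ bound)
a_3 = 7: 169/22  (≤ bound)
a_4 = 2: 361/47  (≤ bound)
a_5 = 1: 530/69  (≤ bound)
a_6 = 14: 7781/1013  (≤ bound)
a_7 = 1: 8311/1082  (> 1060, stop)

7781/1013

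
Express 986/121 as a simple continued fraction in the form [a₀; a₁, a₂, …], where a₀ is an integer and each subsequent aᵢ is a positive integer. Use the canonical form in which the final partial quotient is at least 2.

Apply division with remainder until the remainder is 0:
⌊986/121⌋ = 8, remainder 18
⌊121/18⌋ = 6, remainder 13
⌊18/13⌋ = 1, remainder 5
⌊13/5⌋ = 2, remainder 3
⌊5/3⌋ = 1, remainder 2
⌊3/2⌋ = 1, remainder 1
⌊2/1⌋ = 2, remainder 0

[8; 6, 1, 2, 1, 1, 2]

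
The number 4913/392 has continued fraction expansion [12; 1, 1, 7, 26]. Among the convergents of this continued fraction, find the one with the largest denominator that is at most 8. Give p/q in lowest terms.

a_0 = 12: 12/1  (≤ bound)
a_1 = 1: 13/1  (≤ bound)
a_2 = 1: 25/2  (≤ bound)
a_3 = 7: 188/15  (> 8, stop)

25/2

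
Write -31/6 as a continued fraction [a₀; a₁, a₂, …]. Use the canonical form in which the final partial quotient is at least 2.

[-6; 1, 5]

Apply division with remainder until the remainder is 0:
⌊-31/6⌋ = -6, remainder 5
⌊6/5⌋ = 1, remainder 1
⌊5/1⌋ = 5, remainder 0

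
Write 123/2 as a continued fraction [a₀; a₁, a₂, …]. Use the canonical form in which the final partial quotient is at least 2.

[61; 2]

123 ÷ 2 → quotient 61, remainder 1
2 ÷ 1 → quotient 2, remainder 0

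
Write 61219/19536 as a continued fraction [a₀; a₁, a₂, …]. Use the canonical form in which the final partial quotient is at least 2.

[3; 7, 2, 13, 1, 1, 6, 7]

61219 ÷ 19536 → quotient 3, remainder 2611
19536 ÷ 2611 → quotient 7, remainder 1259
2611 ÷ 1259 → quotient 2, remainder 93
1259 ÷ 93 → quotient 13, remainder 50
93 ÷ 50 → quotient 1, remainder 43
50 ÷ 43 → quotient 1, remainder 7
43 ÷ 7 → quotient 6, remainder 1
7 ÷ 1 → quotient 7, remainder 0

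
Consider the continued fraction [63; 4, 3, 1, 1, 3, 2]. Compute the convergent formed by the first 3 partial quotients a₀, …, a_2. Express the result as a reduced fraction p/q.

822/13

Start with 3.
4 + 1/(3/1) = 4 + 1/3 = 13/3
63 + 1/(13/3) = 63 + 3/13 = 822/13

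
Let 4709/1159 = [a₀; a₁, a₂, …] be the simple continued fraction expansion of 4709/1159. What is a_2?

1

Apply division with remainder until the remainder is 0:
⌊4709/1159⌋ = 4, remainder 73
⌊1159/73⌋ = 15, remainder 64
⌊73/64⌋ = 1, remainder 9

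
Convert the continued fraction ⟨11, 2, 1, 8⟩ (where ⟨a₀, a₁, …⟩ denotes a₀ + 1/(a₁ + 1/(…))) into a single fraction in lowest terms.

295/26

Work from the innermost term outward:
Start with 8.
1 + 1/(8/1) = 1 + 1/8 = 9/8
2 + 1/(9/8) = 2 + 8/9 = 26/9
11 + 1/(26/9) = 11 + 9/26 = 295/26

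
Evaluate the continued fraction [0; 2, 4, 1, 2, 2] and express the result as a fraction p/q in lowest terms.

Compute successive convergents:
a_0 = 0: 0/1
a_1 = 2: 1/2
a_2 = 4: 4/9
a_3 = 1: 5/11
a_4 = 2: 14/31
a_5 = 2: 33/73

33/73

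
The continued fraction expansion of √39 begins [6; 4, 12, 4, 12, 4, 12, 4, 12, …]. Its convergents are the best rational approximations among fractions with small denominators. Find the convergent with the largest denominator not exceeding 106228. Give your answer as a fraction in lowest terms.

62425/9996

a_0 = 6: 6/1  (≤ bound)
a_1 = 4: 25/4  (≤ bound)
a_2 = 12: 306/49  (≤ bound)
a_3 = 4: 1249/200  (≤ bound)
a_4 = 12: 15294/2449  (≤ bound)
a_5 = 4: 62425/9996  (≤ bound)
a_6 = 12: 764394/122401  (> 106228, stop)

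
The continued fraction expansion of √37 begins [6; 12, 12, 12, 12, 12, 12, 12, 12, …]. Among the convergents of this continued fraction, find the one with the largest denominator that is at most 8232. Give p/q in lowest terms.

List convergents until the denominator exceeds the bound:
a_0 = 6: 6/1  (≤ bound)
a_1 = 12: 73/12  (≤ bound)
a_2 = 12: 882/145  (≤ bound)
a_3 = 12: 10657/1752  (≤ bound)
a_4 = 12: 128766/21169  (> 8232, stop)

10657/1752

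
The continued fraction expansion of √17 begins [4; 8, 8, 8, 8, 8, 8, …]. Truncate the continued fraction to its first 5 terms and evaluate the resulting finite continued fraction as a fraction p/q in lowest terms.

Start with 8.
8 + 1/(8/1) = 8 + 1/8 = 65/8
8 + 1/(65/8) = 8 + 8/65 = 528/65
8 + 1/(528/65) = 8 + 65/528 = 4289/528
4 + 1/(4289/528) = 4 + 528/4289 = 17684/4289

17684/4289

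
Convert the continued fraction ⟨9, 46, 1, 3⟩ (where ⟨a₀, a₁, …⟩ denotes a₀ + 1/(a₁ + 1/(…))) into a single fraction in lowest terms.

a_0 = 9: 9/1
a_1 = 46: 415/46
a_2 = 1: 424/47
a_3 = 3: 1687/187

1687/187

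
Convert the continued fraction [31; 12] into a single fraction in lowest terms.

a_0 = 31: 31/1
a_1 = 12: 373/12

373/12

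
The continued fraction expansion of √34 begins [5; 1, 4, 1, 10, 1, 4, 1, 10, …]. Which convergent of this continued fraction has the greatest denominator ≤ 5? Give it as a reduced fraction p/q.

29/5

a_0 = 5: 5/1  (≤ bound)
a_1 = 1: 6/1  (≤ bound)
a_2 = 4: 29/5  (≤ bound)
a_3 = 1: 35/6  (> 5, stop)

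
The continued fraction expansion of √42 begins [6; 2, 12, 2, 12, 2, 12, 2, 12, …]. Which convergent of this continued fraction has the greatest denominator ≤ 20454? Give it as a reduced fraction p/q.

109194/16849

List convergents until the denominator exceeds the bound:
a_0 = 6: 6/1  (≤ bound)
a_1 = 2: 13/2  (≤ bound)
a_2 = 12: 162/25  (≤ bound)
a_3 = 2: 337/52  (≤ bound)
a_4 = 12: 4206/649  (≤ bound)
a_5 = 2: 8749/1350  (≤ bound)
a_6 = 12: 109194/16849  (≤ bound)
a_7 = 2: 227137/35048  (> 20454, stop)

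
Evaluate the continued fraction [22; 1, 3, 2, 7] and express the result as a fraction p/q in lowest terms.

Start with 7.
2 + 1/(7/1) = 2 + 1/7 = 15/7
3 + 1/(15/7) = 3 + 7/15 = 52/15
1 + 1/(52/15) = 1 + 15/52 = 67/52
22 + 1/(67/52) = 22 + 52/67 = 1526/67

1526/67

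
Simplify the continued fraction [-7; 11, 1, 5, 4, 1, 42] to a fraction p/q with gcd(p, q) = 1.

-108643/15710

Starting at the tail and folding back:
Start with 42.
1 + 1/(42/1) = 1 + 1/42 = 43/42
4 + 1/(43/42) = 4 + 42/43 = 214/43
5 + 1/(214/43) = 5 + 43/214 = 1113/214
1 + 1/(1113/214) = 1 + 214/1113 = 1327/1113
11 + 1/(1327/1113) = 11 + 1113/1327 = 15710/1327
-7 + 1/(15710/1327) = -7 + 1327/15710 = -108643/15710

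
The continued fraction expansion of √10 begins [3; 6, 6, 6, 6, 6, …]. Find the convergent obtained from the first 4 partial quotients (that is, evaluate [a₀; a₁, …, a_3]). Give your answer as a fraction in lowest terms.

721/228

a_0 = 3: 3/1
a_1 = 6: 19/6
a_2 = 6: 117/37
a_3 = 6: 721/228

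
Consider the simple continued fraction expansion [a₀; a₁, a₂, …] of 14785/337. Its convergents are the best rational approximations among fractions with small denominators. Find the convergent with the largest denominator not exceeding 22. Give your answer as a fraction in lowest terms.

List convergents until the denominator exceeds the bound:
a_0 = 43: 43/1  (≤ bound)
a_1 = 1: 44/1  (≤ bound)
a_2 = 6: 307/7  (≤ bound)
a_3 = 1: 351/8  (≤ bound)
a_4 = 5: 2062/47  (> 22, stop)

351/8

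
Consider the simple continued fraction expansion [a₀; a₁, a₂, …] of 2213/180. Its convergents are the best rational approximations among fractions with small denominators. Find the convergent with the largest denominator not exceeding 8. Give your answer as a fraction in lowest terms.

a_0 = 12: 12/1  (≤ bound)
a_1 = 3: 37/3  (≤ bound)
a_2 = 2: 86/7  (≤ bound)
a_3 = 1: 123/10  (> 8, stop)

86/7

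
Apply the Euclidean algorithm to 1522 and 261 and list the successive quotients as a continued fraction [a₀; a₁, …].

[5; 1, 4, 1, 13, 1, 2]

Repeatedly divide and take the remainder:
⌊1522/261⌋ = 5, remainder 217
⌊261/217⌋ = 1, remainder 44
⌊217/44⌋ = 4, remainder 41
⌊44/41⌋ = 1, remainder 3
⌊41/3⌋ = 13, remainder 2
⌊3/2⌋ = 1, remainder 1
⌊2/1⌋ = 2, remainder 0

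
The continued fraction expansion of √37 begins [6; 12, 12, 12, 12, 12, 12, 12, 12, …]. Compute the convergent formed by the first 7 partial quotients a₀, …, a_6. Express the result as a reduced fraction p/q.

Start with 12.
12 + 1/(12/1) = 12 + 1/12 = 145/12
12 + 1/(145/12) = 12 + 12/145 = 1752/145
12 + 1/(1752/145) = 12 + 145/1752 = 21169/1752
12 + 1/(21169/1752) = 12 + 1752/21169 = 255780/21169
12 + 1/(255780/21169) = 12 + 21169/255780 = 3090529/255780
6 + 1/(3090529/255780) = 6 + 255780/3090529 = 18798954/3090529

18798954/3090529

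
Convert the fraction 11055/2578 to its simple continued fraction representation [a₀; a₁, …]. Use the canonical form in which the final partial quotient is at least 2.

Run the Euclidean algorithm, recording each quotient:
11055 = 4·2578 + 743, so a_0 = 4
2578 = 3·743 + 349, so a_1 = 3
743 = 2·349 + 45, so a_2 = 2
349 = 7·45 + 34, so a_3 = 7
45 = 1·34 + 11, so a_4 = 1
34 = 3·11 + 1, so a_5 = 3
11 = 11·1 + 0, so a_6 = 11

[4; 3, 2, 7, 1, 3, 11]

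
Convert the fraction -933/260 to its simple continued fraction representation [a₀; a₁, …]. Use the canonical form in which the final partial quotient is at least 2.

[-4; 2, 2, 3, 15]

-933 = -4·260 + 107, so a_0 = -4
260 = 2·107 + 46, so a_1 = 2
107 = 2·46 + 15, so a_2 = 2
46 = 3·15 + 1, so a_3 = 3
15 = 15·1 + 0, so a_4 = 15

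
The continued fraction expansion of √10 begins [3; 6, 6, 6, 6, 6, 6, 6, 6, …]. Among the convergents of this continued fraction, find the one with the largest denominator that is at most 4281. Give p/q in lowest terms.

a_0 = 3: 3/1  (≤ bound)
a_1 = 6: 19/6  (≤ bound)
a_2 = 6: 117/37  (≤ bound)
a_3 = 6: 721/228  (≤ bound)
a_4 = 6: 4443/1405  (≤ bound)
a_5 = 6: 27379/8658  (> 4281, stop)

4443/1405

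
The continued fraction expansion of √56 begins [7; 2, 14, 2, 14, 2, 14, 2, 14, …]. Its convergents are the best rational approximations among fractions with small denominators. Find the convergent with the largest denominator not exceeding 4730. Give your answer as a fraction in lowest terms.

13455/1798

a_0 = 7: 7/1  (≤ bound)
a_1 = 2: 15/2  (≤ bound)
a_2 = 14: 217/29  (≤ bound)
a_3 = 2: 449/60  (≤ bound)
a_4 = 14: 6503/869  (≤ bound)
a_5 = 2: 13455/1798  (≤ bound)
a_6 = 14: 194873/26041  (> 4730, stop)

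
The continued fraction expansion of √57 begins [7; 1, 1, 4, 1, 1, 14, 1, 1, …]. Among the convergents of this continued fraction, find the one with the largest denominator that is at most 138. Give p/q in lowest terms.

a_0 = 7: 7/1  (≤ bound)
a_1 = 1: 8/1  (≤ bound)
a_2 = 1: 15/2  (≤ bound)
a_3 = 4: 68/9  (≤ bound)
a_4 = 1: 83/11  (≤ bound)
a_5 = 1: 151/20  (≤ bound)
a_6 = 14: 2197/291  (> 138, stop)

151/20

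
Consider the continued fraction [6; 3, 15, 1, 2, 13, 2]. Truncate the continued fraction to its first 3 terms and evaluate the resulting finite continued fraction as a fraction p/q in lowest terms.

Start with 15.
3 + 1/(15/1) = 3 + 1/15 = 46/15
6 + 1/(46/15) = 6 + 15/46 = 291/46

291/46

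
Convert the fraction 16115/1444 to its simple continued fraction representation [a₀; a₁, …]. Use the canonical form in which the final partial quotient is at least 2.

[11; 6, 3, 1, 57]

16115 ÷ 1444 → quotient 11, remainder 231
1444 ÷ 231 → quotient 6, remainder 58
231 ÷ 58 → quotient 3, remainder 57
58 ÷ 57 → quotient 1, remainder 1
57 ÷ 1 → quotient 57, remainder 0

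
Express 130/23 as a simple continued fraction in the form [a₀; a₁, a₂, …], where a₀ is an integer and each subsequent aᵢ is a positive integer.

⌊130/23⌋ = 5, remainder 15
⌊23/15⌋ = 1, remainder 8
⌊15/8⌋ = 1, remainder 7
⌊8/7⌋ = 1, remainder 1
⌊7/1⌋ = 7, remainder 0

[5; 1, 1, 1, 7]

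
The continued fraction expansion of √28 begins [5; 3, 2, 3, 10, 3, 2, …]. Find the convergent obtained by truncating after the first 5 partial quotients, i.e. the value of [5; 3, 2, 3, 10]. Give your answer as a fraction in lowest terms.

Compute successive convergents:
a_0 = 5: 5/1
a_1 = 3: 16/3
a_2 = 2: 37/7
a_3 = 3: 127/24
a_4 = 10: 1307/247

1307/247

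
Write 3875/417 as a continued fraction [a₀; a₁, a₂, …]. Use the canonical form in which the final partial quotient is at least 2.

3875 ÷ 417 → quotient 9, remainder 122
417 ÷ 122 → quotient 3, remainder 51
122 ÷ 51 → quotient 2, remainder 20
51 ÷ 20 → quotient 2, remainder 11
20 ÷ 11 → quotient 1, remainder 9
11 ÷ 9 → quotient 1, remainder 2
9 ÷ 2 → quotient 4, remainder 1
2 ÷ 1 → quotient 2, remainder 0

[9; 3, 2, 2, 1, 1, 4, 2]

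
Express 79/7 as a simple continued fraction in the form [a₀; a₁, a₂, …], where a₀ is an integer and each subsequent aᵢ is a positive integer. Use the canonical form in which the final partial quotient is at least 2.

79 = 11·7 + 2, so a_0 = 11
7 = 3·2 + 1, so a_1 = 3
2 = 2·1 + 0, so a_2 = 2

[11; 3, 2]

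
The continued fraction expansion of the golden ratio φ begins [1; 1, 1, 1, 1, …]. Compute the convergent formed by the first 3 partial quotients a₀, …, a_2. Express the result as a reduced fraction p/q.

Build up convergents one term at a time:
a_0 = 1: 1/1
a_1 = 1: 2/1
a_2 = 1: 3/2

3/2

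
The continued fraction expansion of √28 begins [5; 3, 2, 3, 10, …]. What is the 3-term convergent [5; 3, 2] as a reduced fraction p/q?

37/7

Compute successive convergents:
a_0 = 5: 5/1
a_1 = 3: 16/3
a_2 = 2: 37/7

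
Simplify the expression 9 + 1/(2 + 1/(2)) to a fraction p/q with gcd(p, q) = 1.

47/5

Start with 2.
2 + 1/(2/1) = 2 + 1/2 = 5/2
9 + 1/(5/2) = 9 + 2/5 = 47/5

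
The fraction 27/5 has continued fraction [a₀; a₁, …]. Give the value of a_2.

27 = 5·5 + 2, so a_0 = 5
5 = 2·2 + 1, so a_1 = 2
2 = 2·1 + 0, so a_2 = 2

2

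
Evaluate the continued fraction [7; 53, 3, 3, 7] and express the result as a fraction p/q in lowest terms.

a_0 = 7: 7/1
a_1 = 53: 372/53
a_2 = 3: 1123/160
a_3 = 3: 3741/533
a_4 = 7: 27310/3891

27310/3891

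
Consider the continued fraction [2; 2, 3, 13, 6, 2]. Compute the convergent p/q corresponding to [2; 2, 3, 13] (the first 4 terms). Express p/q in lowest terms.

226/93

Compute successive convergents:
a_0 = 2: 2/1
a_1 = 2: 5/2
a_2 = 3: 17/7
a_3 = 13: 226/93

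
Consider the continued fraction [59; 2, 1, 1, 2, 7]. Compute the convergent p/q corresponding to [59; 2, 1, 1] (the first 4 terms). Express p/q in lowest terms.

Collapse the nested fraction from the inside out:
Start with 1.
1 + 1/(1/1) = 1 + 1/1 = 2/1
2 + 1/(2/1) = 2 + 1/2 = 5/2
59 + 1/(5/2) = 59 + 2/5 = 297/5

297/5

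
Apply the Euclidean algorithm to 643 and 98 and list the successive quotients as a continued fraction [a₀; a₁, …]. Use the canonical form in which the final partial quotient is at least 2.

[6; 1, 1, 3, 1, 1, 2, 2]

643 ÷ 98 → quotient 6, remainder 55
98 ÷ 55 → quotient 1, remainder 43
55 ÷ 43 → quotient 1, remainder 12
43 ÷ 12 → quotient 3, remainder 7
12 ÷ 7 → quotient 1, remainder 5
7 ÷ 5 → quotient 1, remainder 2
5 ÷ 2 → quotient 2, remainder 1
2 ÷ 1 → quotient 2, remainder 0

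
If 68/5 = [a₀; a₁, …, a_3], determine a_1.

68 ÷ 5 → quotient 13, remainder 3
5 ÷ 3 → quotient 1, remainder 2

1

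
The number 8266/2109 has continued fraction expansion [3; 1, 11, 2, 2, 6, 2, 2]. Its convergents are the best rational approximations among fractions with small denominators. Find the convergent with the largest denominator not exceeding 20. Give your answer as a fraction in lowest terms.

47/12

a_0 = 3: 3/1  (≤ bound)
a_1 = 1: 4/1  (≤ bound)
a_2 = 11: 47/12  (≤ bound)
a_3 = 2: 98/25  (> 20, stop)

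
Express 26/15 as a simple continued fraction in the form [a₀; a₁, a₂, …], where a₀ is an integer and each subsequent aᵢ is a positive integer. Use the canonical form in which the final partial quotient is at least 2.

26 ÷ 15 → quotient 1, remainder 11
15 ÷ 11 → quotient 1, remainder 4
11 ÷ 4 → quotient 2, remainder 3
4 ÷ 3 → quotient 1, remainder 1
3 ÷ 1 → quotient 3, remainder 0

[1; 1, 2, 1, 3]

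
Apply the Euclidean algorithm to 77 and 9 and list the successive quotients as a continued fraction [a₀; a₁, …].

[8; 1, 1, 4]

⌊77/9⌋ = 8, remainder 5
⌊9/5⌋ = 1, remainder 4
⌊5/4⌋ = 1, remainder 1
⌊4/1⌋ = 4, remainder 0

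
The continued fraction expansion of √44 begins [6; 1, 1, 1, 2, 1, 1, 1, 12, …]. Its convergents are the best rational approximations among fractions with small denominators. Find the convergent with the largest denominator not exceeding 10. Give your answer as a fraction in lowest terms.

53/8

a_0 = 6: 6/1  (≤ bound)
a_1 = 1: 7/1  (≤ bound)
a_2 = 1: 13/2  (≤ bound)
a_3 = 1: 20/3  (≤ bound)
a_4 = 2: 53/8  (≤ bound)
a_5 = 1: 73/11  (> 10, stop)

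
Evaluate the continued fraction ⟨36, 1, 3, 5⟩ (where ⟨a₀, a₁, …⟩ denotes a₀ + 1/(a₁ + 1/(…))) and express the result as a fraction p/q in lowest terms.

772/21

Compute successive convergents:
a_0 = 36: 36/1
a_1 = 1: 37/1
a_2 = 3: 147/4
a_3 = 5: 772/21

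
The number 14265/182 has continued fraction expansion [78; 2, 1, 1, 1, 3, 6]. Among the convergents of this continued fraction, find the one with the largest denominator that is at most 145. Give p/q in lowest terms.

List convergents until the denominator exceeds the bound:
a_0 = 78: 78/1  (≤ bound)
a_1 = 2: 157/2  (≤ bound)
a_2 = 1: 235/3  (≤ bound)
a_3 = 1: 392/5  (≤ bound)
a_4 = 1: 627/8  (≤ bound)
a_5 = 3: 2273/29  (≤ bound)
a_6 = 6: 14265/182  (> 145, stop)

2273/29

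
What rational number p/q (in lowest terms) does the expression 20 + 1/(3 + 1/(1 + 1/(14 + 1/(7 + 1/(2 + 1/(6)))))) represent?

a_0 = 20: 20/1
a_1 = 3: 61/3
a_2 = 1: 81/4
a_3 = 14: 1195/59
a_4 = 7: 8446/417
a_5 = 2: 18087/893
a_6 = 6: 116968/5775

116968/5775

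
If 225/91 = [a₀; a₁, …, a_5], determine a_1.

2

⌊225/91⌋ = 2, remainder 43
⌊91/43⌋ = 2, remainder 5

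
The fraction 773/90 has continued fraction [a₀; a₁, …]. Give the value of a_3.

2

773 = 8·90 + 53, so a_0 = 8
90 = 1·53 + 37, so a_1 = 1
53 = 1·37 + 16, so a_2 = 1
37 = 2·16 + 5, so a_3 = 2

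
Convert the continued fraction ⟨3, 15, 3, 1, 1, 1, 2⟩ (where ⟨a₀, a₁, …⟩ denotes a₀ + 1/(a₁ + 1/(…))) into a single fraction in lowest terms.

Start with 2.
1 + 1/(2/1) = 1 + 1/2 = 3/2
1 + 1/(3/2) = 1 + 2/3 = 5/3
1 + 1/(5/3) = 1 + 3/5 = 8/5
3 + 1/(8/5) = 3 + 5/8 = 29/8
15 + 1/(29/8) = 15 + 8/29 = 443/29
3 + 1/(443/29) = 3 + 29/443 = 1358/443

1358/443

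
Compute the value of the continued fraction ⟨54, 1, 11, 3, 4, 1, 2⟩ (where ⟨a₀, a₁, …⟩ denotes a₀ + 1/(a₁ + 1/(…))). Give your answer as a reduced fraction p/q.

30425/554

Work from the innermost term outward:
Start with 2.
1 + 1/(2/1) = 1 + 1/2 = 3/2
4 + 1/(3/2) = 4 + 2/3 = 14/3
3 + 1/(14/3) = 3 + 3/14 = 45/14
11 + 1/(45/14) = 11 + 14/45 = 509/45
1 + 1/(509/45) = 1 + 45/509 = 554/509
54 + 1/(554/509) = 54 + 509/554 = 30425/554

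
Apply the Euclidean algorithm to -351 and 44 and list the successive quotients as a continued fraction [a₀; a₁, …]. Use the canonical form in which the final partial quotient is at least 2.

Repeatedly divide and take the remainder:
-351 = -8·44 + 1, so a_0 = -8
44 = 44·1 + 0, so a_1 = 44

[-8; 44]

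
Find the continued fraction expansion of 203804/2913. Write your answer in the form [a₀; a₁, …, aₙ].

[69; 1, 26, 2, 12, 1, 3]

Apply division with remainder until the remainder is 0:
⌊203804/2913⌋ = 69, remainder 2807
⌊2913/2807⌋ = 1, remainder 106
⌊2807/106⌋ = 26, remainder 51
⌊106/51⌋ = 2, remainder 4
⌊51/4⌋ = 12, remainder 3
⌊4/3⌋ = 1, remainder 1
⌊3/1⌋ = 3, remainder 0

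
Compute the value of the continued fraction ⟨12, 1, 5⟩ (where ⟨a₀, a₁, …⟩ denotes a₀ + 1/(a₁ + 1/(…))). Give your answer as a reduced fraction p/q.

77/6

Compute successive convergents:
a_0 = 12: 12/1
a_1 = 1: 13/1
a_2 = 5: 77/6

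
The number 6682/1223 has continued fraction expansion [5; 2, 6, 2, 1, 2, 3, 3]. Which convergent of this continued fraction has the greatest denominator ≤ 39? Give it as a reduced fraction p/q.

a_0 = 5: 5/1  (≤ bound)
a_1 = 2: 11/2  (≤ bound)
a_2 = 6: 71/13  (≤ bound)
a_3 = 2: 153/28  (≤ bound)
a_4 = 1: 224/41  (> 39, stop)

153/28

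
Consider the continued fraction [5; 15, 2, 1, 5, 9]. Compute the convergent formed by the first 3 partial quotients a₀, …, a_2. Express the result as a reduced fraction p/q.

Start with 2.
15 + 1/(2/1) = 15 + 1/2 = 31/2
5 + 1/(31/2) = 5 + 2/31 = 157/31

157/31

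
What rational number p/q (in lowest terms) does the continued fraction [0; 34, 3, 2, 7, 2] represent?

111/3806

Compute successive convergents:
a_0 = 0: 0/1
a_1 = 34: 1/34
a_2 = 3: 3/103
a_3 = 2: 7/240
a_4 = 7: 52/1783
a_5 = 2: 111/3806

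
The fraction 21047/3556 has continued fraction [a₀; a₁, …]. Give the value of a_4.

Run the Euclidean algorithm, recording each quotient:
21047 ÷ 3556 → quotient 5, remainder 3267
3556 ÷ 3267 → quotient 1, remainder 289
3267 ÷ 289 → quotient 11, remainder 88
289 ÷ 88 → quotient 3, remainder 25
88 ÷ 25 → quotient 3, remainder 13

3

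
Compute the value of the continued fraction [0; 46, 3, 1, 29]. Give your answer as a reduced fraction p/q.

119/5504

Start with 29.
1 + 1/(29/1) = 1 + 1/29 = 30/29
3 + 1/(30/29) = 3 + 29/30 = 119/30
46 + 1/(119/30) = 46 + 30/119 = 5504/119
0 + 1/(5504/119) = 0 + 119/5504 = 119/5504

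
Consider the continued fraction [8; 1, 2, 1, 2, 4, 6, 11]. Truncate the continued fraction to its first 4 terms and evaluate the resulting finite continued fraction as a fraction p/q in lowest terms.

35/4

Collapse the nested fraction from the inside out:
Start with 1.
2 + 1/(1/1) = 2 + 1/1 = 3/1
1 + 1/(3/1) = 1 + 1/3 = 4/3
8 + 1/(4/3) = 8 + 3/4 = 35/4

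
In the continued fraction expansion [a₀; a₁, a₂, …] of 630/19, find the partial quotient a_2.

3

⌊630/19⌋ = 33, remainder 3
⌊19/3⌋ = 6, remainder 1
⌊3/1⌋ = 3, remainder 0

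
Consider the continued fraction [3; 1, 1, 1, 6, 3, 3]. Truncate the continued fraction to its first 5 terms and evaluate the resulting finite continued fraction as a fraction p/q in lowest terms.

Start with 6.
1 + 1/(6/1) = 1 + 1/6 = 7/6
1 + 1/(7/6) = 1 + 6/7 = 13/7
1 + 1/(13/7) = 1 + 7/13 = 20/13
3 + 1/(20/13) = 3 + 13/20 = 73/20

73/20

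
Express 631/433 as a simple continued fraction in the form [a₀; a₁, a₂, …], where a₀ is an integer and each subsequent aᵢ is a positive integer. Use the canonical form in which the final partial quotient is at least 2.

Repeatedly divide and take the remainder:
631 ÷ 433 → quotient 1, remainder 198
433 ÷ 198 → quotient 2, remainder 37
198 ÷ 37 → quotient 5, remainder 13
37 ÷ 13 → quotient 2, remainder 11
13 ÷ 11 → quotient 1, remainder 2
11 ÷ 2 → quotient 5, remainder 1
2 ÷ 1 → quotient 2, remainder 0

[1; 2, 5, 2, 1, 5, 2]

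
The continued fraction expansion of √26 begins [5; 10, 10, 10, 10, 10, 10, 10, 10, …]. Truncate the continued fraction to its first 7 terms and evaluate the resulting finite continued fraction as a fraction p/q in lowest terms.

5357035/1050601

Starting at the tail and folding back:
Start with 10.
10 + 1/(10/1) = 10 + 1/10 = 101/10
10 + 1/(101/10) = 10 + 10/101 = 1020/101
10 + 1/(1020/101) = 10 + 101/1020 = 10301/1020
10 + 1/(10301/1020) = 10 + 1020/10301 = 104030/10301
10 + 1/(104030/10301) = 10 + 10301/104030 = 1050601/104030
5 + 1/(1050601/104030) = 5 + 104030/1050601 = 5357035/1050601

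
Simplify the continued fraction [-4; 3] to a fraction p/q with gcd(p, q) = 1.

a_0 = -4: -4/1
a_1 = 3: -11/3

-11/3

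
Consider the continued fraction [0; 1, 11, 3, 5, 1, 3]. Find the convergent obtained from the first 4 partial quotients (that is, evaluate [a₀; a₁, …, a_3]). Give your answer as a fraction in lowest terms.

34/37

Work from the innermost term outward:
Start with 3.
11 + 1/(3/1) = 11 + 1/3 = 34/3
1 + 1/(34/3) = 1 + 3/34 = 37/34
0 + 1/(37/34) = 0 + 34/37 = 34/37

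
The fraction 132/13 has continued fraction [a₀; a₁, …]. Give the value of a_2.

2

132 = 10·13 + 2, so a_0 = 10
13 = 6·2 + 1, so a_1 = 6
2 = 2·1 + 0, so a_2 = 2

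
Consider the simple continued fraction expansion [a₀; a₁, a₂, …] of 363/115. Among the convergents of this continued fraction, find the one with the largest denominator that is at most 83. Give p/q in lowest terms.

List convergents until the denominator exceeds the bound:
a_0 = 3: 3/1  (≤ bound)
a_1 = 6: 19/6  (≤ bound)
a_2 = 2: 41/13  (≤ bound)
a_3 = 1: 60/19  (≤ bound)
a_4 = 1: 101/32  (≤ bound)
a_5 = 3: 363/115  (> 83, stop)

101/32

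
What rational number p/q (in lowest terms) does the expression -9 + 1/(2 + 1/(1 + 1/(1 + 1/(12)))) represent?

Starting at the tail and folding back:
Start with 12.
1 + 1/(12/1) = 1 + 1/12 = 13/12
1 + 1/(13/12) = 1 + 12/13 = 25/13
2 + 1/(25/13) = 2 + 13/25 = 63/25
-9 + 1/(63/25) = -9 + 25/63 = -542/63

-542/63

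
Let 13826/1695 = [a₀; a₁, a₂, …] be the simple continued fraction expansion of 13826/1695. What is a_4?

2

Apply division with remainder until the remainder is 0:
13826 ÷ 1695 → quotient 8, remainder 266
1695 ÷ 266 → quotient 6, remainder 99
266 ÷ 99 → quotient 2, remainder 68
99 ÷ 68 → quotient 1, remainder 31
68 ÷ 31 → quotient 2, remainder 6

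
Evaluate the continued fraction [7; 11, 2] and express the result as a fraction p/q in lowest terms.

163/23

Collapse the nested fraction from the inside out:
Start with 2.
11 + 1/(2/1) = 11 + 1/2 = 23/2
7 + 1/(23/2) = 7 + 2/23 = 163/23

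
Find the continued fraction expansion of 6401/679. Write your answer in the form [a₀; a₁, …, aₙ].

[9; 2, 2, 1, 13, 7]

Apply division with remainder until the remainder is 0:
⌊6401/679⌋ = 9, remainder 290
⌊679/290⌋ = 2, remainder 99
⌊290/99⌋ = 2, remainder 92
⌊99/92⌋ = 1, remainder 7
⌊92/7⌋ = 13, remainder 1
⌊7/1⌋ = 7, remainder 0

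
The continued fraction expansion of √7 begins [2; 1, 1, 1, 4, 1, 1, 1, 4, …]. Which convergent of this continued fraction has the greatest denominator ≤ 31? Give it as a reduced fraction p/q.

List convergents until the denominator exceeds the bound:
a_0 = 2: 2/1  (≤ bound)
a_1 = 1: 3/1  (≤ bound)
a_2 = 1: 5/2  (≤ bound)
a_3 = 1: 8/3  (≤ bound)
a_4 = 4: 37/14  (≤ bound)
a_5 = 1: 45/17  (≤ bound)
a_6 = 1: 82/31  (≤ bound)
a_7 = 1: 127/48  (> 31, stop)

82/31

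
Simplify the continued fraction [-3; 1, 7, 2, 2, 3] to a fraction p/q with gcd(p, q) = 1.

-303/143

a_0 = -3: -3/1
a_1 = 1: -2/1
a_2 = 7: -17/8
a_3 = 2: -36/17
a_4 = 2: -89/42
a_5 = 3: -303/143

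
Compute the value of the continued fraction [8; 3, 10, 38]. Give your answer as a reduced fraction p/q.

a_0 = 8: 8/1
a_1 = 3: 25/3
a_2 = 10: 258/31
a_3 = 38: 9829/1181

9829/1181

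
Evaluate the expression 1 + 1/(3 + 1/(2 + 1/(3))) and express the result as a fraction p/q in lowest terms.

Collapse the nested fraction from the inside out:
Start with 3.
2 + 1/(3/1) = 2 + 1/3 = 7/3
3 + 1/(7/3) = 3 + 3/7 = 24/7
1 + 1/(24/7) = 1 + 7/24 = 31/24

31/24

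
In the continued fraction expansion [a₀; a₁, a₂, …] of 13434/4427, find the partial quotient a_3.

14

13434 ÷ 4427 → quotient 3, remainder 153
4427 ÷ 153 → quotient 28, remainder 143
153 ÷ 143 → quotient 1, remainder 10
143 ÷ 10 → quotient 14, remainder 3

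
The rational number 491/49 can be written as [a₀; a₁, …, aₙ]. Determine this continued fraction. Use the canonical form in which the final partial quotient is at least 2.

[10; 49]

491 ÷ 49 → quotient 10, remainder 1
49 ÷ 1 → quotient 49, remainder 0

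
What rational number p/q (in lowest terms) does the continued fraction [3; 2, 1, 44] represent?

Work from the innermost term outward:
Start with 44.
1 + 1/(44/1) = 1 + 1/44 = 45/44
2 + 1/(45/44) = 2 + 44/45 = 134/45
3 + 1/(134/45) = 3 + 45/134 = 447/134

447/134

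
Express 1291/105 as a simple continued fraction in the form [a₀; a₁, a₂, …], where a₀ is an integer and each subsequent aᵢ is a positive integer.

⌊1291/105⌋ = 12, remainder 31
⌊105/31⌋ = 3, remainder 12
⌊31/12⌋ = 2, remainder 7
⌊12/7⌋ = 1, remainder 5
⌊7/5⌋ = 1, remainder 2
⌊5/2⌋ = 2, remainder 1
⌊2/1⌋ = 2, remainder 0

[12; 3, 2, 1, 1, 2, 2]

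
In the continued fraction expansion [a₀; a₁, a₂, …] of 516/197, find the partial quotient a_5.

1

Repeatedly divide and take the remainder:
516 = 2·197 + 122, so a_0 = 2
197 = 1·122 + 75, so a_1 = 1
122 = 1·75 + 47, so a_2 = 1
75 = 1·47 + 28, so a_3 = 1
47 = 1·28 + 19, so a_4 = 1
28 = 1·19 + 9, so a_5 = 1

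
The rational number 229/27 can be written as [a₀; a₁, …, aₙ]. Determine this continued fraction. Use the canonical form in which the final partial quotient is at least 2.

[8; 2, 13]

Repeatedly divide and take the remainder:
229 ÷ 27 → quotient 8, remainder 13
27 ÷ 13 → quotient 2, remainder 1
13 ÷ 1 → quotient 13, remainder 0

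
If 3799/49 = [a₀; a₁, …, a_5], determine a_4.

Apply division with remainder until the remainder is 0:
⌊3799/49⌋ = 77, remainder 26
⌊49/26⌋ = 1, remainder 23
⌊26/23⌋ = 1, remainder 3
⌊23/3⌋ = 7, remainder 2
⌊3/2⌋ = 1, remainder 1

1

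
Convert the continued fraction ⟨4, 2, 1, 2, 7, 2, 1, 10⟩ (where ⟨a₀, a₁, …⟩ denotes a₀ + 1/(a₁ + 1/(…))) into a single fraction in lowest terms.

8641/1976

Start with 10.
1 + 1/(10/1) = 1 + 1/10 = 11/10
2 + 1/(11/10) = 2 + 10/11 = 32/11
7 + 1/(32/11) = 7 + 11/32 = 235/32
2 + 1/(235/32) = 2 + 32/235 = 502/235
1 + 1/(502/235) = 1 + 235/502 = 737/502
2 + 1/(737/502) = 2 + 502/737 = 1976/737
4 + 1/(1976/737) = 4 + 737/1976 = 8641/1976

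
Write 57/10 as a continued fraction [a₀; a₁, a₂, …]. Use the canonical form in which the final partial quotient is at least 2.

Run the Euclidean algorithm, recording each quotient:
57 ÷ 10 → quotient 5, remainder 7
10 ÷ 7 → quotient 1, remainder 3
7 ÷ 3 → quotient 2, remainder 1
3 ÷ 1 → quotient 3, remainder 0

[5; 1, 2, 3]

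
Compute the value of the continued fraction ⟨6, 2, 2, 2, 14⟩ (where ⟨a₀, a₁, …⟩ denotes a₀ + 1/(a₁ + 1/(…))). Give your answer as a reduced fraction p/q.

1110/173

Compute successive convergents:
a_0 = 6: 6/1
a_1 = 2: 13/2
a_2 = 2: 32/5
a_3 = 2: 77/12
a_4 = 14: 1110/173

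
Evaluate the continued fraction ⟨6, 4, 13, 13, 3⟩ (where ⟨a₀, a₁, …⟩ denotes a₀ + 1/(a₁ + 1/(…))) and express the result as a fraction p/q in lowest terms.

13315/2132

Start with 3.
13 + 1/(3/1) = 13 + 1/3 = 40/3
13 + 1/(40/3) = 13 + 3/40 = 523/40
4 + 1/(523/40) = 4 + 40/523 = 2132/523
6 + 1/(2132/523) = 6 + 523/2132 = 13315/2132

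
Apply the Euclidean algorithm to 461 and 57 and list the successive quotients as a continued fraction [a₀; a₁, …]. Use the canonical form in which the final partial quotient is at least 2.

⌊461/57⌋ = 8, remainder 5
⌊57/5⌋ = 11, remainder 2
⌊5/2⌋ = 2, remainder 1
⌊2/1⌋ = 2, remainder 0

[8; 11, 2, 2]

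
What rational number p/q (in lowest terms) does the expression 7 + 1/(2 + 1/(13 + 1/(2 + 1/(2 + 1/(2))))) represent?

Starting at the tail and folding back:
Start with 2.
2 + 1/(2/1) = 2 + 1/2 = 5/2
2 + 1/(5/2) = 2 + 2/5 = 12/5
13 + 1/(12/5) = 13 + 5/12 = 161/12
2 + 1/(161/12) = 2 + 12/161 = 334/161
7 + 1/(334/161) = 7 + 161/334 = 2499/334

2499/334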